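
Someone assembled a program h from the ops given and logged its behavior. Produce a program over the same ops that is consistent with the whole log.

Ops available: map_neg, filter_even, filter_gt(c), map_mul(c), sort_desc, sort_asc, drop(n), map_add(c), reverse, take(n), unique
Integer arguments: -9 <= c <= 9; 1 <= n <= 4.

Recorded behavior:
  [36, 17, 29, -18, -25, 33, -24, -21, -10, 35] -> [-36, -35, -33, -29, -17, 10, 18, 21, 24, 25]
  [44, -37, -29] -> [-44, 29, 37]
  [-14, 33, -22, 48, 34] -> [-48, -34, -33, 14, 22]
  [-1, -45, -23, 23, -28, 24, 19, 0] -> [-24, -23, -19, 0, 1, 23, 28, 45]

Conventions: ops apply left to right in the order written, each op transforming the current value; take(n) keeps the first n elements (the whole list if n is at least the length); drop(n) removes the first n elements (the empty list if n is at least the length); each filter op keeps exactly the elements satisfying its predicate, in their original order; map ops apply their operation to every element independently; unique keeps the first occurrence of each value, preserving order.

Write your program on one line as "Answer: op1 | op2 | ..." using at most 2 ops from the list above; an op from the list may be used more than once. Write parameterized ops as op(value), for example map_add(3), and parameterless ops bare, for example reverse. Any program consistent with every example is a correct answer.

sort_desc | map_neg

Check, running the answer program on each example:
  [36, 17, 29, -18, -25, 33, -24, -21, -10, 35] -> [36, 35, 33, 29, 17, -10, -18, -21, -24, -25] -> [-36, -35, -33, -29, -17, 10, 18, 21, 24, 25]
  [44, -37, -29] -> [44, -29, -37] -> [-44, 29, 37]
  [-14, 33, -22, 48, 34] -> [48, 34, 33, -14, -22] -> [-48, -34, -33, 14, 22]
  [-1, -45, -23, 23, -28, 24, 19, 0] -> [24, 23, 19, 0, -1, -23, -28, -45] -> [-24, -23, -19, 0, 1, 23, 28, 45]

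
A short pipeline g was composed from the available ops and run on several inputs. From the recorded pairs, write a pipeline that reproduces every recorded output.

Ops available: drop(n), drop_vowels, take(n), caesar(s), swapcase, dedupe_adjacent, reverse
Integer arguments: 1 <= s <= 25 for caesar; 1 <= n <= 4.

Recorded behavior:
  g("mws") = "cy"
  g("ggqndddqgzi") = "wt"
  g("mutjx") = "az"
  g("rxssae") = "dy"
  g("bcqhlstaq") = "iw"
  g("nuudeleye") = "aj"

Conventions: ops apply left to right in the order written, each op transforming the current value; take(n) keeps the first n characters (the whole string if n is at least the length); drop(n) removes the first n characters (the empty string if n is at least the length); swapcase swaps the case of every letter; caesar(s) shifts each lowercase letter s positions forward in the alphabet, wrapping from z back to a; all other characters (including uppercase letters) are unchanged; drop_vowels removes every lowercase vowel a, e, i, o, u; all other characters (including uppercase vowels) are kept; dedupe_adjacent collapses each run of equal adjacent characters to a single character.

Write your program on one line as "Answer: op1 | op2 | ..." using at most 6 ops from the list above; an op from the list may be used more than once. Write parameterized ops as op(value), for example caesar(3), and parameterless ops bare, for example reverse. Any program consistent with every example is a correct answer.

caesar(5) | dedupe_adjacent | caesar(1) | drop(1) | take(2)

Check, running the answer program on each example:
  "mws" -> "rbx" -> "rbx" -> "scy" -> "cy" -> "cy"
  "ggqndddqgzi" -> "llvsiiivlen" -> "lvsivlen" -> "mwtjwmfo" -> "wtjwmfo" -> "wt"
  "mutjx" -> "rzyoc" -> "rzyoc" -> "sazpd" -> "azpd" -> "az"
  "rxssae" -> "wcxxfj" -> "wcxfj" -> "xdygk" -> "dygk" -> "dy"
  "bcqhlstaq" -> "ghvmqxyfv" -> "ghvmqxyfv" -> "hiwnryzgw" -> "iwnryzgw" -> "iw"
  "nuudeleye" -> "szzijqjdj" -> "szijqjdj" -> "tajkrkek" -> "ajkrkek" -> "aj"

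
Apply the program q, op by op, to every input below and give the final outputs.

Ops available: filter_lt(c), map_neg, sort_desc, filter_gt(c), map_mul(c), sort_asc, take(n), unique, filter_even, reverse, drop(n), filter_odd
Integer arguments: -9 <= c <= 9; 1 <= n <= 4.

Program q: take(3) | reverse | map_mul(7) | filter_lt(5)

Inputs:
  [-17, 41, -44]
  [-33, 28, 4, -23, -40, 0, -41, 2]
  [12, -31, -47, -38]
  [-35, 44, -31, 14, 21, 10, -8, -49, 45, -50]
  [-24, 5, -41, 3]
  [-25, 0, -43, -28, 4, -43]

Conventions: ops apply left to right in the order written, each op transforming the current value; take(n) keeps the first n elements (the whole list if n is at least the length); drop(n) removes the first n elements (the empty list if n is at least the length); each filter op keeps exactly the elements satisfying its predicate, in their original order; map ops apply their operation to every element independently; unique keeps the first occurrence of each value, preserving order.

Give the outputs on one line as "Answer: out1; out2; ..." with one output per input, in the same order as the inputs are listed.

Execution, op by op:
  [-17, 41, -44] -> [-17, 41, -44] -> [-44, 41, -17] -> [-308, 287, -119] -> [-308, -119]
  [-33, 28, 4, -23, -40, 0, -41, 2] -> [-33, 28, 4] -> [4, 28, -33] -> [28, 196, -231] -> [-231]
  [12, -31, -47, -38] -> [12, -31, -47] -> [-47, -31, 12] -> [-329, -217, 84] -> [-329, -217]
  [-35, 44, -31, 14, 21, 10, -8, -49, 45, -50] -> [-35, 44, -31] -> [-31, 44, -35] -> [-217, 308, -245] -> [-217, -245]
  [-24, 5, -41, 3] -> [-24, 5, -41] -> [-41, 5, -24] -> [-287, 35, -168] -> [-287, -168]
  [-25, 0, -43, -28, 4, -43] -> [-25, 0, -43] -> [-43, 0, -25] -> [-301, 0, -175] -> [-301, 0, -175]

[-308, -119]; [-231]; [-329, -217]; [-217, -245]; [-287, -168]; [-301, 0, -175]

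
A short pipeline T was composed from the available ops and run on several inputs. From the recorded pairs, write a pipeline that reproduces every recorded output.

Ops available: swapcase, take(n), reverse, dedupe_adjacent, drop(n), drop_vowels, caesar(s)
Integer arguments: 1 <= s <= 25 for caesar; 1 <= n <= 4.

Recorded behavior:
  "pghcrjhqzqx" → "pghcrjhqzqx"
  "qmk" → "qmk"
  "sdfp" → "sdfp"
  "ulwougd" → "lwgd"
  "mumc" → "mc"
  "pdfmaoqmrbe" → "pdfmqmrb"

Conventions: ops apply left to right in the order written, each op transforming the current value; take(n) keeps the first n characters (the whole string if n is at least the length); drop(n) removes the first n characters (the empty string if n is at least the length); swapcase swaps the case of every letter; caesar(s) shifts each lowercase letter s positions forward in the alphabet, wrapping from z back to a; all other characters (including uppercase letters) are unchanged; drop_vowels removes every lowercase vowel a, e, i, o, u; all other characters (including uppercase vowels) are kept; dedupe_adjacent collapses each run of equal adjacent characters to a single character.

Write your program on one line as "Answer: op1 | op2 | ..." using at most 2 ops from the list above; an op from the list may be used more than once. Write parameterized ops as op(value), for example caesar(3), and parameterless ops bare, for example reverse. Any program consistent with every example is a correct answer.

drop_vowels | dedupe_adjacent

Check, running the answer program on each example:
  "pghcrjhqzqx" -> "pghcrjhqzqx" -> "pghcrjhqzqx"
  "qmk" -> "qmk" -> "qmk"
  "sdfp" -> "sdfp" -> "sdfp"
  "ulwougd" -> "lwgd" -> "lwgd"
  "mumc" -> "mmc" -> "mc"
  "pdfmaoqmrbe" -> "pdfmqmrb" -> "pdfmqmrb"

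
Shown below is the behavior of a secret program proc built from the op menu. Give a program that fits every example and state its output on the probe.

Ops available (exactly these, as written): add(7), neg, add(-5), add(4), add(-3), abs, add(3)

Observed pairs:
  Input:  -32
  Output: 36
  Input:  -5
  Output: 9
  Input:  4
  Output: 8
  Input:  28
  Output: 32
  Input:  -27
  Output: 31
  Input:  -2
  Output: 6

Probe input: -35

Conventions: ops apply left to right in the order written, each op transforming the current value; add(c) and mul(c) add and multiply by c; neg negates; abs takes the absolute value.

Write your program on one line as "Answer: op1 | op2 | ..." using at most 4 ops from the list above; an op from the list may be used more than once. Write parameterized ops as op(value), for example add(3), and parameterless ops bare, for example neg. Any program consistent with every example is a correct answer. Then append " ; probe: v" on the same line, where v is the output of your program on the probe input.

neg | abs | add(4) ; probe: 39

Check, running the answer program on each example:
  -32 -> 32 -> 32 -> 36
  -5 -> 5 -> 5 -> 9
  4 -> -4 -> 4 -> 8
  28 -> -28 -> 28 -> 32
  -27 -> 27 -> 27 -> 31
  -2 -> 2 -> 2 -> 6
  probe: -35 -> 35 -> 35 -> 39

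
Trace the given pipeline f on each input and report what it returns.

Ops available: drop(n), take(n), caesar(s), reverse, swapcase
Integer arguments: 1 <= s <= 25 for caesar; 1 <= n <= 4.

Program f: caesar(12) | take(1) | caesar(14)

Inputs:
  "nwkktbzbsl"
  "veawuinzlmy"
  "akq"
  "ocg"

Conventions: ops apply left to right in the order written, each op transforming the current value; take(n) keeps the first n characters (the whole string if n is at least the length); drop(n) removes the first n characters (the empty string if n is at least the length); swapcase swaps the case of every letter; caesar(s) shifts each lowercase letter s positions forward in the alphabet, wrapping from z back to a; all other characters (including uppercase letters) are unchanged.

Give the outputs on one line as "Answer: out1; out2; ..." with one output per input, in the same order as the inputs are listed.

Execution, op by op:
  "nwkktbzbsl" -> "ziwwfnlnex" -> "z" -> "n"
  "veawuinzlmy" -> "hqmiguzlxyk" -> "h" -> "v"
  "akq" -> "mwc" -> "m" -> "a"
  "ocg" -> "aos" -> "a" -> "o"

"n"; "v"; "a"; "o"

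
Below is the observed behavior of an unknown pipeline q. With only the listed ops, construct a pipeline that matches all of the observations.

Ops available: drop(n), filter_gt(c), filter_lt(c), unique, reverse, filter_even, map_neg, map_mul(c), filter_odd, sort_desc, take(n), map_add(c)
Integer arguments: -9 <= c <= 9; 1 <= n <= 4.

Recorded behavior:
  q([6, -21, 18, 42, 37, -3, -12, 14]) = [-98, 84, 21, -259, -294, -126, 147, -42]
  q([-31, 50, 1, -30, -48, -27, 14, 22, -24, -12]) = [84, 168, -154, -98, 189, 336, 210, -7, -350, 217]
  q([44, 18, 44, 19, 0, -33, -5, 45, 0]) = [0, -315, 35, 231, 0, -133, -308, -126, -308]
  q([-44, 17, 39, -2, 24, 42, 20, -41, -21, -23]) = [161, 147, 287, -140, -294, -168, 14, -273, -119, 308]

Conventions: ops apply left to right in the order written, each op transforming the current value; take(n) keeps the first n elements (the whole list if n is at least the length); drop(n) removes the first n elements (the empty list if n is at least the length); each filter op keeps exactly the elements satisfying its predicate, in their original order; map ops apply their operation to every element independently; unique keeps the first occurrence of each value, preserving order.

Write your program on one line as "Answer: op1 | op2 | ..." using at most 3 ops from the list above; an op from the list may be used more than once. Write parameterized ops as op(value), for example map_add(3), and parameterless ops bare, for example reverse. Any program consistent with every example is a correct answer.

reverse | map_mul(-7)

Check, running the answer program on each example:
  [6, -21, 18, 42, 37, -3, -12, 14] -> [14, -12, -3, 37, 42, 18, -21, 6] -> [-98, 84, 21, -259, -294, -126, 147, -42]
  [-31, 50, 1, -30, -48, -27, 14, 22, -24, -12] -> [-12, -24, 22, 14, -27, -48, -30, 1, 50, -31] -> [84, 168, -154, -98, 189, 336, 210, -7, -350, 217]
  [44, 18, 44, 19, 0, -33, -5, 45, 0] -> [0, 45, -5, -33, 0, 19, 44, 18, 44] -> [0, -315, 35, 231, 0, -133, -308, -126, -308]
  [-44, 17, 39, -2, 24, 42, 20, -41, -21, -23] -> [-23, -21, -41, 20, 42, 24, -2, 39, 17, -44] -> [161, 147, 287, -140, -294, -168, 14, -273, -119, 308]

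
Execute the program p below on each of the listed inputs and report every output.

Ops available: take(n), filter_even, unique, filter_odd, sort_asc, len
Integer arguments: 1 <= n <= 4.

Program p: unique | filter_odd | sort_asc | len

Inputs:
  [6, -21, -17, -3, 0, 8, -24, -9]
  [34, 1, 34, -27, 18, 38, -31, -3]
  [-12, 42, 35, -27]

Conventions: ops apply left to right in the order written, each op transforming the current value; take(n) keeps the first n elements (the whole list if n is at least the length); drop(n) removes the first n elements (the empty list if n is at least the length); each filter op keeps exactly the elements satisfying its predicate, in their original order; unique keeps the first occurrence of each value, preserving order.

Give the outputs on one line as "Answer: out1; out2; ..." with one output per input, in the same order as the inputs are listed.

Execution, op by op:
  [6, -21, -17, -3, 0, 8, -24, -9] -> [6, -21, -17, -3, 0, 8, -24, -9] -> [-21, -17, -3, -9] -> [-21, -17, -9, -3] -> 4
  [34, 1, 34, -27, 18, 38, -31, -3] -> [34, 1, -27, 18, 38, -31, -3] -> [1, -27, -31, -3] -> [-31, -27, -3, 1] -> 4
  [-12, 42, 35, -27] -> [-12, 42, 35, -27] -> [35, -27] -> [-27, 35] -> 2

4; 4; 2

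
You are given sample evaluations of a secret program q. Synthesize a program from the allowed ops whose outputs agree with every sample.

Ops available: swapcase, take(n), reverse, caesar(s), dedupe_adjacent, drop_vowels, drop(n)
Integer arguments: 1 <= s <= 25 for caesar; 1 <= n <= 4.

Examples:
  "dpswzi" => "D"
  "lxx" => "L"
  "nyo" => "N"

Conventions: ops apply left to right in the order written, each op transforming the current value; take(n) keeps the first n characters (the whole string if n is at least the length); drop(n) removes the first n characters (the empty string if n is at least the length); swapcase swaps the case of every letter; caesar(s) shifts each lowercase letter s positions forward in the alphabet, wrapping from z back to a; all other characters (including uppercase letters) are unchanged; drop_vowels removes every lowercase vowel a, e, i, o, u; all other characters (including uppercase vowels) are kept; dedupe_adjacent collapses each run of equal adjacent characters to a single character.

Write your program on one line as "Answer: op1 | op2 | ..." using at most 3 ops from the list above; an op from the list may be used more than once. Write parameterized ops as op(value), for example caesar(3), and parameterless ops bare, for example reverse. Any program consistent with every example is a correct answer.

swapcase | take(1)

Check, running the answer program on each example:
  "dpswzi" -> "DPSWZI" -> "D"
  "lxx" -> "LXX" -> "L"
  "nyo" -> "NYO" -> "N"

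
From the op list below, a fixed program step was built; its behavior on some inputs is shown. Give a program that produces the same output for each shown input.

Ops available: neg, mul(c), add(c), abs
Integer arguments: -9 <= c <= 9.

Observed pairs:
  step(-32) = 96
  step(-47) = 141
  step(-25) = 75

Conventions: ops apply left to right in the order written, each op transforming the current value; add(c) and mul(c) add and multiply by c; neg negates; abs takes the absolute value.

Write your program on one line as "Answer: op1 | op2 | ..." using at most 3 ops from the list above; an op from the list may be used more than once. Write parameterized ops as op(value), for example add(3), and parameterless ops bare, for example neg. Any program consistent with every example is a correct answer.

mul(3) | neg

Check, running the answer program on each example:
  -32 -> -96 -> 96
  -47 -> -141 -> 141
  -25 -> -75 -> 75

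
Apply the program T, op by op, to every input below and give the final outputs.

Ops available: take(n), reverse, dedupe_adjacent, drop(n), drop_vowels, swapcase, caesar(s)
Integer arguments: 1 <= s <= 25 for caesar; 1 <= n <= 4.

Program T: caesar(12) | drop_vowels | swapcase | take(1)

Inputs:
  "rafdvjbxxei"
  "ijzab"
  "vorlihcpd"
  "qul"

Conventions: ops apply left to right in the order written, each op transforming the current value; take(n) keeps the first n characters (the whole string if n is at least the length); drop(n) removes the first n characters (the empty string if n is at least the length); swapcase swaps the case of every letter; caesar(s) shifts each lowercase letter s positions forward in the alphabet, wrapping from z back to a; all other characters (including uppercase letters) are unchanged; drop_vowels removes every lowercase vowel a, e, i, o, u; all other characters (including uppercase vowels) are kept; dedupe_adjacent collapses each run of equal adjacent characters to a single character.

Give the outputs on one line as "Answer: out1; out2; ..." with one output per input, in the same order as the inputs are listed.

"D"; "V"; "H"; "C"

Execution, op by op:
  "rafdvjbxxei" -> "dmrphvnjjqu" -> "dmrphvnjjq" -> "DMRPHVNJJQ" -> "D"
  "ijzab" -> "uvlmn" -> "vlmn" -> "VLMN" -> "V"
  "vorlihcpd" -> "hadxutobp" -> "hdxtbp" -> "HDXTBP" -> "H"
  "qul" -> "cgx" -> "cgx" -> "CGX" -> "C"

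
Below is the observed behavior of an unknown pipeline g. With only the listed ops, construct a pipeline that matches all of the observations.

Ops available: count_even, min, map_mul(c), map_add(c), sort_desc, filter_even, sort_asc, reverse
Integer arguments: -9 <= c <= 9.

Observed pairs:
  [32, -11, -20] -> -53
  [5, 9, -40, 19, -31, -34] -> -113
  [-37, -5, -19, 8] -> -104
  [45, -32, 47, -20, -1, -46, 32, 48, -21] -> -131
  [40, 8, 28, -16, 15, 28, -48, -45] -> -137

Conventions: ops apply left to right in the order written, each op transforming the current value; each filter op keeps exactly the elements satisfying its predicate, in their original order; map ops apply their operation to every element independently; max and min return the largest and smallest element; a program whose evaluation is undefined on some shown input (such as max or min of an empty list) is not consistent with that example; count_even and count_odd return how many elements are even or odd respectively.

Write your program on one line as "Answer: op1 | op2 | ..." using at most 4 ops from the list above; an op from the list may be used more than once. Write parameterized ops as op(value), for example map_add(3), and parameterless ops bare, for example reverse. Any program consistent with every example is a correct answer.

map_mul(3) | sort_asc | map_add(7) | min

Check, running the answer program on each example:
  [32, -11, -20] -> [96, -33, -60] -> [-60, -33, 96] -> [-53, -26, 103] -> -53
  [5, 9, -40, 19, -31, -34] -> [15, 27, -120, 57, -93, -102] -> [-120, -102, -93, 15, 27, 57] -> [-113, -95, -86, 22, 34, 64] -> -113
  [-37, -5, -19, 8] -> [-111, -15, -57, 24] -> [-111, -57, -15, 24] -> [-104, -50, -8, 31] -> -104
  [45, -32, 47, -20, -1, -46, 32, 48, -21] -> [135, -96, 141, -60, -3, -138, 96, 144, -63] -> [-138, -96, -63, -60, -3, 96, 135, 141, 144] -> [-131, -89, -56, -53, 4, 103, 142, 148, 151] -> -131
  [40, 8, 28, -16, 15, 28, -48, -45] -> [120, 24, 84, -48, 45, 84, -144, -135] -> [-144, -135, -48, 24, 45, 84, 84, 120] -> [-137, -128, -41, 31, 52, 91, 91, 127] -> -137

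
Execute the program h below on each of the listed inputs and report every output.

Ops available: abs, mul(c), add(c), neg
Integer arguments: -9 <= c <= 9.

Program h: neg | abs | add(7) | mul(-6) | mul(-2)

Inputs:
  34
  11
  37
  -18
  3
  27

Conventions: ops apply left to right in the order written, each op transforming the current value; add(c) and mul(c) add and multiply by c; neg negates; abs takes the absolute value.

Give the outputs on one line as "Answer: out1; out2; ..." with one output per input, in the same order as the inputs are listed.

Execution, op by op:
  34 -> -34 -> 34 -> 41 -> -246 -> 492
  11 -> -11 -> 11 -> 18 -> -108 -> 216
  37 -> -37 -> 37 -> 44 -> -264 -> 528
  -18 -> 18 -> 18 -> 25 -> -150 -> 300
  3 -> -3 -> 3 -> 10 -> -60 -> 120
  27 -> -27 -> 27 -> 34 -> -204 -> 408

492; 216; 528; 300; 120; 408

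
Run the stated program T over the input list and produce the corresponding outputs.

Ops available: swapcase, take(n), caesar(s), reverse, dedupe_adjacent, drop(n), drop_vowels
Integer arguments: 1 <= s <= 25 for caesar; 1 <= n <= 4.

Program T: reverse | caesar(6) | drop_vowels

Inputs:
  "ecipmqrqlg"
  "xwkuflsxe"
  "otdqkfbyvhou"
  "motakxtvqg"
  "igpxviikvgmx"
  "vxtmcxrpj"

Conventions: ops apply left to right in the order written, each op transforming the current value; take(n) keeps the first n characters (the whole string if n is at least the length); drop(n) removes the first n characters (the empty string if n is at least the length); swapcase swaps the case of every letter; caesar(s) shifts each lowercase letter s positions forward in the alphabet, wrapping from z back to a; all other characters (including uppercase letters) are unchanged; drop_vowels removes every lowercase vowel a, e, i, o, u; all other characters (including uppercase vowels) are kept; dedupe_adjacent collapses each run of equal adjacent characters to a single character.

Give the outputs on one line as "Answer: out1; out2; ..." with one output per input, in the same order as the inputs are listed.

Execution, op by op:
  "ecipmqrqlg" -> "glqrqmpice" -> "mrwxwsvoik" -> "mrwxwsvk"
  "xwkuflsxe" -> "exslfukwx" -> "kdyrlaqcd" -> "kdyrlqcd"
  "otdqkfbyvhou" -> "uohvybfkqdto" -> "aunbehlqwjzu" -> "nbhlqwjz"
  "motakxtvqg" -> "gqvtxkatom" -> "mwbzdqgzus" -> "mwbzdqgzs"
  "igpxviikvgmx" -> "xmgvkiivxpgi" -> "dsmbqoobdvmo" -> "dsmbqbdvm"
  "vxtmcxrpj" -> "jprxcmtxv" -> "pvxdiszdb" -> "pvxdszdb"

"mrwxwsvk"; "kdyrlqcd"; "nbhlqwjz"; "mwbzdqgzs"; "dsmbqbdvm"; "pvxdszdb"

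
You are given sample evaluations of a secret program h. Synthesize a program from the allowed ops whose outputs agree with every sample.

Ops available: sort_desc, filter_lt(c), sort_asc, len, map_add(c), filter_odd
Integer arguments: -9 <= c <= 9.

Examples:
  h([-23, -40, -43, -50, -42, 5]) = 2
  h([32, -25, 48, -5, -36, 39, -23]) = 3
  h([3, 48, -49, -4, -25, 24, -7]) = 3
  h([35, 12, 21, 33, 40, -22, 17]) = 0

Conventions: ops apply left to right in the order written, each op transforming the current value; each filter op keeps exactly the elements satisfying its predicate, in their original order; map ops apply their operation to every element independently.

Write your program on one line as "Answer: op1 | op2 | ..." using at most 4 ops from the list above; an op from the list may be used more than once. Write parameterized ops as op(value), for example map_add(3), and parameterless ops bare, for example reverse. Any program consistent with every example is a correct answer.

sort_asc | filter_lt(2) | filter_odd | len

Check, running the answer program on each example:
  [-23, -40, -43, -50, -42, 5] -> [-50, -43, -42, -40, -23, 5] -> [-50, -43, -42, -40, -23] -> [-43, -23] -> 2
  [32, -25, 48, -5, -36, 39, -23] -> [-36, -25, -23, -5, 32, 39, 48] -> [-36, -25, -23, -5] -> [-25, -23, -5] -> 3
  [3, 48, -49, -4, -25, 24, -7] -> [-49, -25, -7, -4, 3, 24, 48] -> [-49, -25, -7, -4] -> [-49, -25, -7] -> 3
  [35, 12, 21, 33, 40, -22, 17] -> [-22, 12, 17, 21, 33, 35, 40] -> [-22] -> [] -> 0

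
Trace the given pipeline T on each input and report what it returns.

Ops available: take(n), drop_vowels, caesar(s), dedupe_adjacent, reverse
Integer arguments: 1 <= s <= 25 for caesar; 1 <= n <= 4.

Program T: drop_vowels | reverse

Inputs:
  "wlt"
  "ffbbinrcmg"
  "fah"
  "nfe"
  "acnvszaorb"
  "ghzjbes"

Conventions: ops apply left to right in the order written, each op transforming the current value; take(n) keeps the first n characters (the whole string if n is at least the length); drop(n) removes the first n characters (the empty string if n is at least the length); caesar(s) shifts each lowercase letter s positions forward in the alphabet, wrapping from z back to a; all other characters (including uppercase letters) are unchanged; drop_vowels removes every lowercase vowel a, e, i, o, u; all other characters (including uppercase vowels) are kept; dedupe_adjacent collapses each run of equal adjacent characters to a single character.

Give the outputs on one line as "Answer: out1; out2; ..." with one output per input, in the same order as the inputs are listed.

"tlw"; "gmcrnbbff"; "hf"; "fn"; "brzsvnc"; "sbjzhg"

Execution, op by op:
  "wlt" -> "wlt" -> "tlw"
  "ffbbinrcmg" -> "ffbbnrcmg" -> "gmcrnbbff"
  "fah" -> "fh" -> "hf"
  "nfe" -> "nf" -> "fn"
  "acnvszaorb" -> "cnvszrb" -> "brzsvnc"
  "ghzjbes" -> "ghzjbs" -> "sbjzhg"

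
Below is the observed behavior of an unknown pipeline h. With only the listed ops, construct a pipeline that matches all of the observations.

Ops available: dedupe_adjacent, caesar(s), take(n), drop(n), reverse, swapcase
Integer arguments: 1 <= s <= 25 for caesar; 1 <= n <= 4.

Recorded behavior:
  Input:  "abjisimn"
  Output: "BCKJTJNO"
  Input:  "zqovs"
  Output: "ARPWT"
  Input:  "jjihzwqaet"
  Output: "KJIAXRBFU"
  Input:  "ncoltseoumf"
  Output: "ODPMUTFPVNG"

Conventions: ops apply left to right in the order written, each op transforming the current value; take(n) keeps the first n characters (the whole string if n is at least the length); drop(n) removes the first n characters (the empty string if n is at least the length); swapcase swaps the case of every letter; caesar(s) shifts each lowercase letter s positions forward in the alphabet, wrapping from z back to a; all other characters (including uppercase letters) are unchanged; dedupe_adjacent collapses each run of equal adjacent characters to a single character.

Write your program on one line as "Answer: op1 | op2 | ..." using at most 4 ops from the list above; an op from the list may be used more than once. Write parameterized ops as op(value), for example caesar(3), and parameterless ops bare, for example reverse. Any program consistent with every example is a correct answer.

caesar(1) | dedupe_adjacent | swapcase

Check, running the answer program on each example:
  "abjisimn" -> "bckjtjno" -> "bckjtjno" -> "BCKJTJNO"
  "zqovs" -> "arpwt" -> "arpwt" -> "ARPWT"
  "jjihzwqaet" -> "kkjiaxrbfu" -> "kjiaxrbfu" -> "KJIAXRBFU"
  "ncoltseoumf" -> "odpmutfpvng" -> "odpmutfpvng" -> "ODPMUTFPVNG"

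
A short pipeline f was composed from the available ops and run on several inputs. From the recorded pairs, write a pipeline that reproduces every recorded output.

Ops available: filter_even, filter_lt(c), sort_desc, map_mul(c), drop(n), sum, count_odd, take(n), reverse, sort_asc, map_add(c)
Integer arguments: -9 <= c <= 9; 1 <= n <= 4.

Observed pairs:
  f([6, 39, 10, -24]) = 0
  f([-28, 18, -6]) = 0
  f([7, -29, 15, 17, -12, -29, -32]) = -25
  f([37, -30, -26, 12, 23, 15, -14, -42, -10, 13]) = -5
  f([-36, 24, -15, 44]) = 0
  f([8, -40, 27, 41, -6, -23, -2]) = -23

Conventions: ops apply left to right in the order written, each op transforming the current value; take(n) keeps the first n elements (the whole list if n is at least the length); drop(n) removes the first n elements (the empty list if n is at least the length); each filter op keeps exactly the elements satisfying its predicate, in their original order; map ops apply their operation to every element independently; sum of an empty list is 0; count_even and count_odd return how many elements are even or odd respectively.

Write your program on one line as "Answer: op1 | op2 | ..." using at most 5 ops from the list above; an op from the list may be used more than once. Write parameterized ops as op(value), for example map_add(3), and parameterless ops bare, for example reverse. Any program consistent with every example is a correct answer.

reverse | drop(4) | map_add(-6) | sort_desc | sum

Check, running the answer program on each example:
  [6, 39, 10, -24] -> [-24, 10, 39, 6] -> [] -> [] -> [] -> 0
  [-28, 18, -6] -> [-6, 18, -28] -> [] -> [] -> [] -> 0
  [7, -29, 15, 17, -12, -29, -32] -> [-32, -29, -12, 17, 15, -29, 7] -> [15, -29, 7] -> [9, -35, 1] -> [9, 1, -35] -> -25
  [37, -30, -26, 12, 23, 15, -14, -42, -10, 13] -> [13, -10, -42, -14, 15, 23, 12, -26, -30, 37] -> [15, 23, 12, -26, -30, 37] -> [9, 17, 6, -32, -36, 31] -> [31, 17, 9, 6, -32, -36] -> -5
  [-36, 24, -15, 44] -> [44, -15, 24, -36] -> [] -> [] -> [] -> 0
  [8, -40, 27, 41, -6, -23, -2] -> [-2, -23, -6, 41, 27, -40, 8] -> [27, -40, 8] -> [21, -46, 2] -> [21, 2, -46] -> -23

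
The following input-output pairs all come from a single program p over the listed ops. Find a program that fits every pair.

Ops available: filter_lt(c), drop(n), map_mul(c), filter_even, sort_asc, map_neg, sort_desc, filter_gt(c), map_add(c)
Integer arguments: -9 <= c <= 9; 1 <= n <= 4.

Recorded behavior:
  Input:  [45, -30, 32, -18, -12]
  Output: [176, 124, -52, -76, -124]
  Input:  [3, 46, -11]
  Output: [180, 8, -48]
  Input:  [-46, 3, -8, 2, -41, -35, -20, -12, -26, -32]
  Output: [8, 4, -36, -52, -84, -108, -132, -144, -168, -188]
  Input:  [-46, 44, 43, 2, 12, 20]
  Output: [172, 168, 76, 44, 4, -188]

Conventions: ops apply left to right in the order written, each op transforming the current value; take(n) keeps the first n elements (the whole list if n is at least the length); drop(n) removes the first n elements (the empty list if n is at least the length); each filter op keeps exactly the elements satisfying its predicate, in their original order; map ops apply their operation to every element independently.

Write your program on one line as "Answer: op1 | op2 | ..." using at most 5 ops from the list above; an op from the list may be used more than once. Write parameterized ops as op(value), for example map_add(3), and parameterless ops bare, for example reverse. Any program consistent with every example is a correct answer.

map_add(4) | sort_desc | map_add(-5) | map_mul(4)

Check, running the answer program on each example:
  [45, -30, 32, -18, -12] -> [49, -26, 36, -14, -8] -> [49, 36, -8, -14, -26] -> [44, 31, -13, -19, -31] -> [176, 124, -52, -76, -124]
  [3, 46, -11] -> [7, 50, -7] -> [50, 7, -7] -> [45, 2, -12] -> [180, 8, -48]
  [-46, 3, -8, 2, -41, -35, -20, -12, -26, -32] -> [-42, 7, -4, 6, -37, -31, -16, -8, -22, -28] -> [7, 6, -4, -8, -16, -22, -28, -31, -37, -42] -> [2, 1, -9, -13, -21, -27, -33, -36, -42, -47] -> [8, 4, -36, -52, -84, -108, -132, -144, -168, -188]
  [-46, 44, 43, 2, 12, 20] -> [-42, 48, 47, 6, 16, 24] -> [48, 47, 24, 16, 6, -42] -> [43, 42, 19, 11, 1, -47] -> [172, 168, 76, 44, 4, -188]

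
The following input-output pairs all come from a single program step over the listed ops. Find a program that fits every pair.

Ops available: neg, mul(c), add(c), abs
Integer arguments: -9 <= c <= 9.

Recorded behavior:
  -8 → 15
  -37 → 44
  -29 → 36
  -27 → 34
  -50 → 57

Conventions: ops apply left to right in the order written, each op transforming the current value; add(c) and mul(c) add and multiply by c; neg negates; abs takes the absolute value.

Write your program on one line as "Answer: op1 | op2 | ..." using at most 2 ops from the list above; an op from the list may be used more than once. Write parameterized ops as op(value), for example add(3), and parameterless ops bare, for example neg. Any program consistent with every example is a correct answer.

add(-7) | neg

Check, running the answer program on each example:
  -8 -> -15 -> 15
  -37 -> -44 -> 44
  -29 -> -36 -> 36
  -27 -> -34 -> 34
  -50 -> -57 -> 57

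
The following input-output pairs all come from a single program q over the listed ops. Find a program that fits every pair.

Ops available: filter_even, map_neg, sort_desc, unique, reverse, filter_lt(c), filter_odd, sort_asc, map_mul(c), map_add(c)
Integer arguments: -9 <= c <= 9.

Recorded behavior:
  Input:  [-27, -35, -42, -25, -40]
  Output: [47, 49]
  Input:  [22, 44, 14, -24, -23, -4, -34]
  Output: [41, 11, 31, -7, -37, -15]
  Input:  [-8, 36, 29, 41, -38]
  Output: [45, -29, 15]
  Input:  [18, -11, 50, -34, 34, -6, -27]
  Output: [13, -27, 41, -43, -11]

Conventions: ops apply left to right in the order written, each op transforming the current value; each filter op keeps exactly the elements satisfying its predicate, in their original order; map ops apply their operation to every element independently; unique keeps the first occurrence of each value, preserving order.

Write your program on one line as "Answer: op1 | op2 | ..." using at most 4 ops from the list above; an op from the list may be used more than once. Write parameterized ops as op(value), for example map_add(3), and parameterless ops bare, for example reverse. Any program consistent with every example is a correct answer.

reverse | filter_even | map_add(-7) | map_neg

Check, running the answer program on each example:
  [-27, -35, -42, -25, -40] -> [-40, -25, -42, -35, -27] -> [-40, -42] -> [-47, -49] -> [47, 49]
  [22, 44, 14, -24, -23, -4, -34] -> [-34, -4, -23, -24, 14, 44, 22] -> [-34, -4, -24, 14, 44, 22] -> [-41, -11, -31, 7, 37, 15] -> [41, 11, 31, -7, -37, -15]
  [-8, 36, 29, 41, -38] -> [-38, 41, 29, 36, -8] -> [-38, 36, -8] -> [-45, 29, -15] -> [45, -29, 15]
  [18, -11, 50, -34, 34, -6, -27] -> [-27, -6, 34, -34, 50, -11, 18] -> [-6, 34, -34, 50, 18] -> [-13, 27, -41, 43, 11] -> [13, -27, 41, -43, -11]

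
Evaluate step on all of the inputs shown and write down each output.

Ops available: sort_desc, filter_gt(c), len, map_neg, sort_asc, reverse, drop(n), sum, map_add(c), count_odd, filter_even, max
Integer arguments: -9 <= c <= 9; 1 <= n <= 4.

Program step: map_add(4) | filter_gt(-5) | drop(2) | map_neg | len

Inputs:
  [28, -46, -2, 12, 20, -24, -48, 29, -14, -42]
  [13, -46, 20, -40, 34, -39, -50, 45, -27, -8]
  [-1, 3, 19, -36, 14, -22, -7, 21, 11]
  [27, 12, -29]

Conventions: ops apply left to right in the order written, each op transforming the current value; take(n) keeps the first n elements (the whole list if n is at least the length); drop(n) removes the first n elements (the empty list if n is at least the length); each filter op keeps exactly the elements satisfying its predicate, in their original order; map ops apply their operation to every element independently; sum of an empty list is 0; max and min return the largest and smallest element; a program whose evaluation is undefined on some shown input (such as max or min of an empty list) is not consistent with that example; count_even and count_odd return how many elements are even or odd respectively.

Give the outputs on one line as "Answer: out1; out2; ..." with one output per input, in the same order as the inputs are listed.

Execution, op by op:
  [28, -46, -2, 12, 20, -24, -48, 29, -14, -42] -> [32, -42, 2, 16, 24, -20, -44, 33, -10, -38] -> [32, 2, 16, 24, 33] -> [16, 24, 33] -> [-16, -24, -33] -> 3
  [13, -46, 20, -40, 34, -39, -50, 45, -27, -8] -> [17, -42, 24, -36, 38, -35, -46, 49, -23, -4] -> [17, 24, 38, 49, -4] -> [38, 49, -4] -> [-38, -49, 4] -> 3
  [-1, 3, 19, -36, 14, -22, -7, 21, 11] -> [3, 7, 23, -32, 18, -18, -3, 25, 15] -> [3, 7, 23, 18, -3, 25, 15] -> [23, 18, -3, 25, 15] -> [-23, -18, 3, -25, -15] -> 5
  [27, 12, -29] -> [31, 16, -25] -> [31, 16] -> [] -> [] -> 0

3; 3; 5; 0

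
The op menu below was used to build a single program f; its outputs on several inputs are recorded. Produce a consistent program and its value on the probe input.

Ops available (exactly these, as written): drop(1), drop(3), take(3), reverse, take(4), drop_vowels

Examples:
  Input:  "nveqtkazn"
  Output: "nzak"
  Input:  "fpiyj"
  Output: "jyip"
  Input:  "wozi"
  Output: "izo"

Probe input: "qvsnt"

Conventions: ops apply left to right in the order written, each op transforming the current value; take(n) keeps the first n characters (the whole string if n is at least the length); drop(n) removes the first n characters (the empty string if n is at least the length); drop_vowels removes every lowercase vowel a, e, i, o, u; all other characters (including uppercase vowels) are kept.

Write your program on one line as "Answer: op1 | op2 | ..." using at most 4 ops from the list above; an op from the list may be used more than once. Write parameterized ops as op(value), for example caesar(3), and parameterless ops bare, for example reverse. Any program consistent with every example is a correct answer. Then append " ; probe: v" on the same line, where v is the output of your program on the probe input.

drop(1) | reverse | take(4) ; probe: "tnsv"

Check, running the answer program on each example:
  "nveqtkazn" -> "veqtkazn" -> "nzaktqev" -> "nzak"
  "fpiyj" -> "piyj" -> "jyip" -> "jyip"
  "wozi" -> "ozi" -> "izo" -> "izo"
  probe: "qvsnt" -> "vsnt" -> "tnsv" -> "tnsv"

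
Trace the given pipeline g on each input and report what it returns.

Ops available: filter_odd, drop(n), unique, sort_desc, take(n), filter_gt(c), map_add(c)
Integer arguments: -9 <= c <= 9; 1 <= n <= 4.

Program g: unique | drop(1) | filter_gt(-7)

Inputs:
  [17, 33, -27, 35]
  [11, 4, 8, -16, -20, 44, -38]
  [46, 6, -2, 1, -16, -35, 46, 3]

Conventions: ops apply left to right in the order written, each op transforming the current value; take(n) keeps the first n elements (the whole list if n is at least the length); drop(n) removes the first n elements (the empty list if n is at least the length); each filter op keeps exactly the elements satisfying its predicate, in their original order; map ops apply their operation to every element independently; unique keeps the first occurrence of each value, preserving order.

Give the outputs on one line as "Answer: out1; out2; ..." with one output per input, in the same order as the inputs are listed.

Execution, op by op:
  [17, 33, -27, 35] -> [17, 33, -27, 35] -> [33, -27, 35] -> [33, 35]
  [11, 4, 8, -16, -20, 44, -38] -> [11, 4, 8, -16, -20, 44, -38] -> [4, 8, -16, -20, 44, -38] -> [4, 8, 44]
  [46, 6, -2, 1, -16, -35, 46, 3] -> [46, 6, -2, 1, -16, -35, 3] -> [6, -2, 1, -16, -35, 3] -> [6, -2, 1, 3]

[33, 35]; [4, 8, 44]; [6, -2, 1, 3]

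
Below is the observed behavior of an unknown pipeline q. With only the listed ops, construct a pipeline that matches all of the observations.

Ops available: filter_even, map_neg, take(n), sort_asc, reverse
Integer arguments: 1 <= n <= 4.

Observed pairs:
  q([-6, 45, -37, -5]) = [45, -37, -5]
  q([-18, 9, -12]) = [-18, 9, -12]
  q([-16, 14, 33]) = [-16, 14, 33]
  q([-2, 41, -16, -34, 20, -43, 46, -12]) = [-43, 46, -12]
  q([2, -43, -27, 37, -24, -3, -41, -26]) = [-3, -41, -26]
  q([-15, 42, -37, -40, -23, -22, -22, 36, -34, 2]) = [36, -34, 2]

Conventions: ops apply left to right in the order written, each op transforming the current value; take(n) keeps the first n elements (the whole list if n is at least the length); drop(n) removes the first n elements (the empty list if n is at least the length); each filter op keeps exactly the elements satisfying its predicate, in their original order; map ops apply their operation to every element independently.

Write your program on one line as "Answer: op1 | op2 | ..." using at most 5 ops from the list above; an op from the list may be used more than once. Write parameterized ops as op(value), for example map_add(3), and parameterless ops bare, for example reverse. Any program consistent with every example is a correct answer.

reverse | map_neg | take(3) | reverse | map_neg

Check, running the answer program on each example:
  [-6, 45, -37, -5] -> [-5, -37, 45, -6] -> [5, 37, -45, 6] -> [5, 37, -45] -> [-45, 37, 5] -> [45, -37, -5]
  [-18, 9, -12] -> [-12, 9, -18] -> [12, -9, 18] -> [12, -9, 18] -> [18, -9, 12] -> [-18, 9, -12]
  [-16, 14, 33] -> [33, 14, -16] -> [-33, -14, 16] -> [-33, -14, 16] -> [16, -14, -33] -> [-16, 14, 33]
  [-2, 41, -16, -34, 20, -43, 46, -12] -> [-12, 46, -43, 20, -34, -16, 41, -2] -> [12, -46, 43, -20, 34, 16, -41, 2] -> [12, -46, 43] -> [43, -46, 12] -> [-43, 46, -12]
  [2, -43, -27, 37, -24, -3, -41, -26] -> [-26, -41, -3, -24, 37, -27, -43, 2] -> [26, 41, 3, 24, -37, 27, 43, -2] -> [26, 41, 3] -> [3, 41, 26] -> [-3, -41, -26]
  [-15, 42, -37, -40, -23, -22, -22, 36, -34, 2] -> [2, -34, 36, -22, -22, -23, -40, -37, 42, -15] -> [-2, 34, -36, 22, 22, 23, 40, 37, -42, 15] -> [-2, 34, -36] -> [-36, 34, -2] -> [36, -34, 2]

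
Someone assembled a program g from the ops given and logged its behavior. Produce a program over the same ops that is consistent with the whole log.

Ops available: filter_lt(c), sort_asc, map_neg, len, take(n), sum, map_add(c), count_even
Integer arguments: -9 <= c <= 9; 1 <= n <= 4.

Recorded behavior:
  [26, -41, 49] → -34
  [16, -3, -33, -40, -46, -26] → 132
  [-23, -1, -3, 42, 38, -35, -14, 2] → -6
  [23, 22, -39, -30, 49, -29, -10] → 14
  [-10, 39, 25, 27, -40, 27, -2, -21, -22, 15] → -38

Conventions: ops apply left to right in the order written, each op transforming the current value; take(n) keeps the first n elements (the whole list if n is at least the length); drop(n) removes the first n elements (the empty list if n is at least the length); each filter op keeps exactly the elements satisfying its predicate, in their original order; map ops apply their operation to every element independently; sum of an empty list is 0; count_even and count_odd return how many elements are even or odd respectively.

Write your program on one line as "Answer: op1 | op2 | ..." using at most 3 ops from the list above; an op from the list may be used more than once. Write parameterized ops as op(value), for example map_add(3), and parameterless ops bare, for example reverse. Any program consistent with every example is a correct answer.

map_neg | sum

Check, running the answer program on each example:
  [26, -41, 49] -> [-26, 41, -49] -> -34
  [16, -3, -33, -40, -46, -26] -> [-16, 3, 33, 40, 46, 26] -> 132
  [-23, -1, -3, 42, 38, -35, -14, 2] -> [23, 1, 3, -42, -38, 35, 14, -2] -> -6
  [23, 22, -39, -30, 49, -29, -10] -> [-23, -22, 39, 30, -49, 29, 10] -> 14
  [-10, 39, 25, 27, -40, 27, -2, -21, -22, 15] -> [10, -39, -25, -27, 40, -27, 2, 21, 22, -15] -> -38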